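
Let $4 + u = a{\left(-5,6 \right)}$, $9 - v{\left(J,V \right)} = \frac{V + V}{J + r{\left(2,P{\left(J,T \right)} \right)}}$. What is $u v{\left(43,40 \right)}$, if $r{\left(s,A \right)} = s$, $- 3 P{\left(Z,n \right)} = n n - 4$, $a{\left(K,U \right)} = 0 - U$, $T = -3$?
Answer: $- \frac{650}{9} \approx -72.222$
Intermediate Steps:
$a{\left(K,U \right)} = - U$
$P{\left(Z,n \right)} = \frac{4}{3} - \frac{n^{2}}{3}$ ($P{\left(Z,n \right)} = - \frac{n n - 4}{3} = - \frac{n^{2} - 4}{3} = - \frac{-4 + n^{2}}{3} = \frac{4}{3} - \frac{n^{2}}{3}$)
$v{\left(J,V \right)} = 9 - \frac{2 V}{2 + J}$ ($v{\left(J,V \right)} = 9 - \frac{V + V}{J + 2} = 9 - \frac{2 V}{2 + J}$)
$u = -10$ ($u = -4 - 6 = -10$)
$u v{\left(43,40 \right)} = - 10 \frac{18 - 80 + 9 \cdot 43}{2 + 43} = - 10 \frac{18 - 80 + 387}{45} = - 10 \cdot \frac{1}{45} \cdot 325 = \left(-10\right) \frac{65}{9} = - \frac{650}{9}$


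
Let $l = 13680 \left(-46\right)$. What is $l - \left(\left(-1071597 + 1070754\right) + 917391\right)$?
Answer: $-1545828$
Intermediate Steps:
$l = -629280$
$l - \left(\left(-1071597 + 1070754\right) + 917391\right) = -629280 - \left(\left(-1071597 + 1070754\right) + 917391\right) = -629280 - \left(-843 + 917391\right) = -629280 - 916548 = -1545828$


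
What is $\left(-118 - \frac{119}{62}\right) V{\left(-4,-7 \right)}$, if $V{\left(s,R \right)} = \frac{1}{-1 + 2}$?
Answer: $- \frac{7435}{62} \approx -119.92$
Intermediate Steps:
$V{\left(s,R \right)} = 1$ ($V{\left(s,R \right)} = 1^{-1} = 1$)
$\left(-118 - \frac{119}{62}\right) V{\left(-4,-7 \right)} = \left(-118 - \frac{119}{62}\right) 1 = \left(- \frac{7435}{62}\right) 1 = - \frac{7435}{62}$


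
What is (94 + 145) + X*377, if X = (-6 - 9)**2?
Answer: 85064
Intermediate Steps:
X = 225 (X = (-15)**2 = 225)
(94 + 145) + X*377 = (94 + 145) + 225*377 = 239 + 84825 = 85064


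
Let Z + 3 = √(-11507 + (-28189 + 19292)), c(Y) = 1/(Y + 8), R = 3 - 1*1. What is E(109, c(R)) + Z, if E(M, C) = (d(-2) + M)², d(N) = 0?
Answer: 11878 + 2*I*√5101 ≈ 11878.0 + 142.84*I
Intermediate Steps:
R = 2 (R = 3 - 1 = 2)
c(Y) = 1/(8 + Y)
E(M, C) = M² (E(M, C) = (0 + M)² = M²)
Z = -3 + 2*I*√5101 (Z = -3 + √(-11507 + (-28189 + 19292)) = -3 + √(-11507 - 8897) = -3 + √(-20404) = -3 + 2*I*√5101 ≈ -3.0 + 142.84*I)
E(109, c(R)) + Z = 109² + (-3 + 2*I*√5101) = 11881 + (-3 + 2*I*√5101) = 11878 + 2*I*√5101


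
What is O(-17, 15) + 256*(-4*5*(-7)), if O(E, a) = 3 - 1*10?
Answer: 35833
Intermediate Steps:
O(E, a) = -7 (O(E, a) = 3 - 10 = -7)
O(-17, 15) + 256*(-4*5*(-7)) = -7 + 256*(-4*5*(-7)) = -7 + 256*(-20*(-7)) = -7 + 256*140 = -7 + 35840 = 35833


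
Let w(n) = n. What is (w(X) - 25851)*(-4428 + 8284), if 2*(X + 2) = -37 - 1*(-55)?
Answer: -99654464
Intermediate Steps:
X = 7 (X = -2 + (-37 - 1*(-55))/2 = -2 + (-37 + 55)/2 = -2 + (½)*18 = -2 + 9 = 7)
(w(X) - 25851)*(-4428 + 8284) = (7 - 25851)*(-4428 + 8284) = -25844*3856 = -99654464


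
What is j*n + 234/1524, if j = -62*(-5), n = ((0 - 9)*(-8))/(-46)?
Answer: -2833743/5842 ≈ -485.06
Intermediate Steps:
n = -36/23 (n = -9*(-8)*(-1/46) = 72*(-1/46) = -36/23 ≈ -1.5652)
j = 310
j*n + 234/1524 = 310*(-36/23) + 234/1524 = -11160/23 + 234*(1/1524) = -11160/23 + 39/254 = -2833743/5842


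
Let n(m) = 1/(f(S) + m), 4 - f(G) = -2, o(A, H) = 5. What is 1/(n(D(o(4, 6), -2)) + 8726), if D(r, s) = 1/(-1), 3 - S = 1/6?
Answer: 5/43631 ≈ 0.00011460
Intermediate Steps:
S = 17/6 (S = 3 - 1/6 = 17/6 ≈ 2.8333)
D(r, s) = -1
f(G) = 6 (f(G) = 4 - 1*(-2) = 4 + 2 = 6)
n(m) = 1/(6 + m)
1/(n(D(o(4, 6), -2)) + 8726) = 1/(1/(6 - 1) + 8726) = 1/(1/5 + 8726) = 1/(43631/5) = 5/43631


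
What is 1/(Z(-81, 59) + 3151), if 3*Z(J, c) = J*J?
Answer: 1/5338 ≈ 0.00018734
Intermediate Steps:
Z(J, c) = J²/3 (Z(J, c) = (J*J)/3 = J²/3)
1/(Z(-81, 59) + 3151) = 1/((⅓)*(-81)² + 3151) = 1/((⅓)*6561 + 3151) = 1/(2187 + 3151) = 1/5338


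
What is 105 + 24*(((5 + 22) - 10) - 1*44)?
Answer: -543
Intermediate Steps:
105 + 24*(((5 + 22) - 10) - 1*44) = 105 + 24*((27 - 10) - 44) = 105 + 24*(17 - 44) = 105 + 24*(-27) = 105 - 648 = -543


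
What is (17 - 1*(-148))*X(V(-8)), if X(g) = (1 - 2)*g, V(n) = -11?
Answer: 1815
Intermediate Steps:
X(g) = -g
(17 - 1*(-148))*X(V(-8)) = (17 - 1*(-148))*(-1*(-11)) = (17 + 148)*11 = 165*11 = 1815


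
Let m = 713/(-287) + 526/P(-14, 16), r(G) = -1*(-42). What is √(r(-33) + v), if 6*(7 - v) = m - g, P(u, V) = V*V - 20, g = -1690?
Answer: I*√2401181508117/101598 ≈ 15.252*I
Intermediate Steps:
P(u, V) = -20 + V² (P(u, V) = V² - 20 = -20 + V²)
r(G) = 42
m = -8653/33866 (m = 713/(-287) + 526/(-20 + 16²) = 713*(-1/287) + 526/(-20 + 256) = -713/287 + 526/236 = -713/287 + 526*(1/236) = -713/287 + 263/118 = -8653/33866 ≈ -0.25551)
v = -55802515/203196 (v = 7 - (-8653/33866 - 1*(-1690))/6 = 7 - (-8653/33866 + 1690)/6 = 7 - ⅙*57224887/33866 = 7 - 57224887/203196 = -55802515/203196 ≈ -274.62)
√(r(-33) + v) = √(42 - 55802515/203196) = √(-47268283/203196) = I*√2401181508117/101598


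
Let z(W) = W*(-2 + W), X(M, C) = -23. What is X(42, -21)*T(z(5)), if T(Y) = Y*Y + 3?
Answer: -5244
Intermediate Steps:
T(Y) = 3 + Y**2 (T(Y) = Y**2 + 3 = 3 + Y**2)
X(42, -21)*T(z(5)) = -23*(3 + (5*(-2 + 5))**2) = -23*(3 + (5*3)**2) = -23*(3 + 15**2) = -23*(3 + 225) = -23*228 = -5244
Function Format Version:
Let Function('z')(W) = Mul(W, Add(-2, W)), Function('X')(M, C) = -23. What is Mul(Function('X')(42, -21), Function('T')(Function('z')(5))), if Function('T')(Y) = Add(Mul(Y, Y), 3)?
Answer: -5244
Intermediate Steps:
Function('T')(Y) = Add(3, Pow(Y, 2)) (Function('T')(Y) = Add(Pow(Y, 2), 3) = Add(3, Pow(Y, 2)))
Mul(Function('X')(42, -21), Function('T')(Function('z')(5))) = Mul(-23, Add(3, Pow(Mul(5, Add(-2, 5)), 2))) = Mul(-23, Add(3, Pow(Mul(5, 3), 2))) = Mul(-23, Add(3, Pow(15, 2))) = Mul(-23, Add(3, 225)) = Mul(-23, 228) = -5244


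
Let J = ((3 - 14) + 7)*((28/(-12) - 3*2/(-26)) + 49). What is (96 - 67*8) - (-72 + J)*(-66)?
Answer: -228448/13 ≈ -17573.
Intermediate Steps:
J = -7316/39 (J = (-11 + 7)*((28*(-1/12) - 6*(-1/26)) + 49) = -4*((-7/3 + 3/13) + 49) = -4*(-82/39 + 49) = -4*1829/39 = -7316/39 ≈ -187.59)
(96 - 67*8) - (-72 + J)*(-66) = (96 - 67*8) - (-72 - 7316/39)*(-66) = (96 - 536) - (-10124)*(-66)/39 = -440 - 1*222728/13 = -440 - 222728/13 = -228448/13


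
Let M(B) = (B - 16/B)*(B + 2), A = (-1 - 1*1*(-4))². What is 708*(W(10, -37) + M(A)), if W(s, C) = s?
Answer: 189980/3 ≈ 63327.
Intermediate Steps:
A = 9 (A = (-1 - 1*(-4))² = (-1 + 4)² = 3² = 9)
M(B) = (2 + B)*(B - 16/B) (M(B) = (B - 16/B)*(2 + B) = (2 + B)*(B - 16/B))
708*(W(10, -37) + M(A)) = 708*(10 + (-16 + 9² - 32/9 + 2*9)) = 708*(10 + (-16 + 81 - 32*⅑ + 18)) = 708*(10 + (-16 + 81 - 32/9 + 18)) = 708*(10 + 715/9) = 708*(805/9) = 189980/3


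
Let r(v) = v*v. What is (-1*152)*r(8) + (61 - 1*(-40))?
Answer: -9627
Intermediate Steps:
r(v) = v**2
(-1*152)*r(8) + (61 - 1*(-40)) = -1*152*8**2 + (61 - 1*(-40)) = -152*64 + (61 + 40) = -9728 + 101 = -9627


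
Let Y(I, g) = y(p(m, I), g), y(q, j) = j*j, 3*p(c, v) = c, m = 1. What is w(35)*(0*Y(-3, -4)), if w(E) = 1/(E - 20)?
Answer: 0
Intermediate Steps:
p(c, v) = c/3
y(q, j) = j²
Y(I, g) = g²
w(E) = 1/(-20 + E)
w(35)*(0*Y(-3, -4)) = (0*(-4)²)/(-20 + 35) = (0*16)/15 = (1/15)*0 = 0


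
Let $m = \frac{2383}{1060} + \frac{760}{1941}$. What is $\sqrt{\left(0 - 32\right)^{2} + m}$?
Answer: $\frac{\sqrt{1086477780667695}}{1028730} \approx 32.041$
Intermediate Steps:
$m = \frac{5431003}{2057460}$ ($m = 2383 \cdot \frac{1}{1060} + 760 \cdot \frac{1}{1941} = \frac{2383}{1060} + \frac{760}{1941} = \frac{5431003}{2057460} \approx 2.6397$)
$\sqrt{\left(0 - 32\right)^{2} + m} = \sqrt{\left(0 - 32\right)^{2} + \frac{5431003}{2057460}} = \sqrt{\left(-32\right)^{2} + \frac{5431003}{2057460}} = \sqrt{1024 + \frac{5431003}{2057460}} = \sqrt{\frac{2112270043}{2057460}} = \frac{\sqrt{1086477780667695}}{1028730}$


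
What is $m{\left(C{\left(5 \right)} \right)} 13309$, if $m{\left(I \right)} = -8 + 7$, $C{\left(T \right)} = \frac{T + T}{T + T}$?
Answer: $-13309$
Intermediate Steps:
$C{\left(T \right)} = 1$ ($C{\left(T \right)} = \frac{2 T}{2 T} = 2 T \frac{1}{2 T} = 1$)
$m{\left(I \right)} = -1$
$m{\left(C{\left(5 \right)} \right)} 13309 = \left(-1\right) 13309 = -13309$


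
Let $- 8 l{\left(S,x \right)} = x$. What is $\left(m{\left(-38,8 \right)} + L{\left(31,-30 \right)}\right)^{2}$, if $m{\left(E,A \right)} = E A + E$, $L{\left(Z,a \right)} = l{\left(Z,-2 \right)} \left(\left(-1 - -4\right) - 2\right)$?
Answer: $\frac{1868689}{16} \approx 1.1679 \cdot 10^{5}$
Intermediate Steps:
$l{\left(S,x \right)} = - \frac{x}{8}$
$L{\left(Z,a \right)} = \frac{1}{4}$ ($L{\left(Z,a \right)} = \left(- \frac{1}{8}\right) \left(-2\right) \left(\left(-1 - -4\right) - 2\right) = \frac{\left(-1 + 4\right) - 2}{4} = \frac{3 - 2}{4} = \frac{1}{4} \cdot 1 = \frac{1}{4}$)
$m{\left(E,A \right)} = E + A E$ ($m{\left(E,A \right)} = A E + E = E + A E$)
$\left(m{\left(-38,8 \right)} + L{\left(31,-30 \right)}\right)^{2} = \left(- 38 \left(1 + 8\right) + \frac{1}{4}\right)^{2} = \left(\left(-38\right) 9 + \frac{1}{4}\right)^{2} = \left(-342 + \frac{1}{4}\right)^{2} = \left(- \frac{1367}{4}\right)^{2} = \frac{1868689}{16}$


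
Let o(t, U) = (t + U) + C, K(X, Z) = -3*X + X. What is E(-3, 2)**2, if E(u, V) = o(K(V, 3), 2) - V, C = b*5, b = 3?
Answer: 121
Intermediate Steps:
C = 15 (C = 3*5 = 15)
K(X, Z) = -2*X
o(t, U) = 15 + U + t (o(t, U) = (t + U) + 15 = (U + t) + 15 = 15 + U + t)
E(u, V) = 17 - 3*V (E(u, V) = (15 + 2 - 2*V) - V = (17 - 2*V) - V = 17 - 3*V)
E(-3, 2)**2 = (17 - 3*2)**2 = (17 - 6)**2 = 11**2 = 121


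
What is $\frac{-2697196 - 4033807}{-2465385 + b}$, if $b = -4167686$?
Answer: $\frac{6731003}{6633071} \approx 1.0148$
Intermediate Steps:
$\frac{-2697196 - 4033807}{-2465385 + b} = \frac{-2697196 - 4033807}{-2465385 - 4167686} = - \frac{6731003}{-6633071} = \left(-6731003\right) \left(- \frac{1}{6633071}\right) = \frac{6731003}{6633071}$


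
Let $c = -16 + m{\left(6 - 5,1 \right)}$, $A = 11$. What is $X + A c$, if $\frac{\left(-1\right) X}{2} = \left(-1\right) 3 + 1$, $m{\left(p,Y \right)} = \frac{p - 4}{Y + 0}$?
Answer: $-205$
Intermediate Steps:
$m{\left(p,Y \right)} = \frac{-4 + p}{Y}$
$X = 4$ ($X = - 2 \left(\left(-1\right) 3 + 1\right) = - 2 \left(-3 + 1\right) = \left(-2\right) \left(-2\right) = 4$)
$c = -19$ ($c = -16 + \frac{-4 + \left(6 - 5\right)}{1} = -16 + 1 \left(-4 + 1\right) = -16 + 1 \left(-3\right) = -16 - 3 = -19$)
$X + A c = 4 + 11 \left(-19\right) = 4 - 209 = -205$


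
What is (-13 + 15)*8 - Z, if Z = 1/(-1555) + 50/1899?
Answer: 47171269/2952945 ≈ 15.974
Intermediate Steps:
Z = 75851/2952945 (Z = 1*(-1/1555) + 50*(1/1899) = -1/1555 + 50/1899 = 75851/2952945 ≈ 0.025687)
(-13 + 15)*8 - Z = (-13 + 15)*8 - 1*75851/2952945 = 2*8 - 75851/2952945 = 16 - 75851/2952945 = 47171269/2952945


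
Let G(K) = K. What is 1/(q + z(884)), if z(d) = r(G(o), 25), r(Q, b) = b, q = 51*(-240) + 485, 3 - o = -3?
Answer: -1/11730 ≈ -8.5252e-5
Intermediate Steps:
o = 6 (o = 3 - 1*(-3) = 3 + 3 = 6)
q = -11755 (q = -12240 + 485 = -11755)
z(d) = 25
1/(q + z(884)) = 1/(-11755 + 25) = 1/(-11730) = -1/11730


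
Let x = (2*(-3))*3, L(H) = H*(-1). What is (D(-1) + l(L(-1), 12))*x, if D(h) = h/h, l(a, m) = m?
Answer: -234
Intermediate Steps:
L(H) = -H
x = -18 (x = -6*3 = -18)
D(h) = 1
(D(-1) + l(L(-1), 12))*x = (1 + 12)*(-18) = 13*(-18) = -234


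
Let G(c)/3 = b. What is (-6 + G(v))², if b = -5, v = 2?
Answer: 441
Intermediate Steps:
G(c) = -15 (G(c) = 3*(-5) = -15)
(-6 + G(v))² = (-6 - 15)² = (-21)² = 441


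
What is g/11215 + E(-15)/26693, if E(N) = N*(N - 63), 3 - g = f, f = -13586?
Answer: 375852727/299361995 ≈ 1.2555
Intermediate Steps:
g = 13589 (g = 3 - 1*(-13586) = 3 + 13586 = 13589)
E(N) = N*(-63 + N)
g/11215 + E(-15)/26693 = 13589/11215 - 15*(-63 - 15)/26693 = 13589*(1/11215) - 15*(-78)*(1/26693) = 13589/11215 + 1170*(1/26693) = 13589/11215 + 1170/26693 = 375852727/299361995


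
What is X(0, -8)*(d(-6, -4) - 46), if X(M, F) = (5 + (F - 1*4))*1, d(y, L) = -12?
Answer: 406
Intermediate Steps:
X(M, F) = 1 + F (X(M, F) = (5 + (F - 4))*1 = (5 + (-4 + F))*1 = (1 + F)*1 = 1 + F)
X(0, -8)*(d(-6, -4) - 46) = (1 - 8)*(-12 - 46) = -7*(-58) = 406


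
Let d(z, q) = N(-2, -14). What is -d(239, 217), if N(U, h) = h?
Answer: 14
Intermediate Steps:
d(z, q) = -14
-d(239, 217) = -1*(-14) = 14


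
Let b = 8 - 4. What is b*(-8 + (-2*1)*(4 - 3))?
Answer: -40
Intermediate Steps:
b = 4
b*(-8 + (-2*1)*(4 - 3)) = 4*(-8 + (-2*1)*(4 - 3)) = 4*(-8 - 2*1) = 4*(-8 - 2) = 4*(-10) = -40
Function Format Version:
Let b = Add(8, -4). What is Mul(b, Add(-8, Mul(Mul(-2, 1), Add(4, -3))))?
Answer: -40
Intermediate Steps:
b = 4
Mul(b, Add(-8, Mul(Mul(-2, 1), Add(4, -3)))) = Mul(4, Add(-8, Mul(Mul(-2, 1), Add(4, -3)))) = Mul(4, Add(-8, Mul(-2, 1))) = Mul(4, Add(-8, -2)) = Mul(4, -10) = -40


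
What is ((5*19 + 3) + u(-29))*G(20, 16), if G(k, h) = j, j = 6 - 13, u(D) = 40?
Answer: -966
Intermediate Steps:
j = -7
G(k, h) = -7
((5*19 + 3) + u(-29))*G(20, 16) = ((5*19 + 3) + 40)*(-7) = ((95 + 3) + 40)*(-7) = (98 + 40)*(-7) = 138*(-7) = -966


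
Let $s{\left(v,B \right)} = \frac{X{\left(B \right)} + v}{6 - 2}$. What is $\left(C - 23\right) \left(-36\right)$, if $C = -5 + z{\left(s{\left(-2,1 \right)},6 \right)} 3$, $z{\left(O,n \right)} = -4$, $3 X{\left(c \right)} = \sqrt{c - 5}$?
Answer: $1440$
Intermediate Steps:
$X{\left(c \right)} = \frac{\sqrt{-5 + c}}{3}$ ($X{\left(c \right)} = \frac{\sqrt{c - 5}}{3} = \frac{\sqrt{-5 + c}}{3}$)
$s{\left(v,B \right)} = \frac{v}{4} + \frac{\sqrt{-5 + B}}{12}$ ($s{\left(v,B \right)} = \frac{\frac{\sqrt{-5 + B}}{3} + v}{6 - 2} = \frac{v + \frac{\sqrt{-5 + B}}{3}}{4} = \left(v + \frac{\sqrt{-5 + B}}{3}\right) \frac{1}{4} = \frac{v}{4} + \frac{\sqrt{-5 + B}}{12}$)
$C = -17$ ($C = -5 - 12 = -17$)
$\left(C - 23\right) \left(-36\right) = \left(-17 - 23\right) \left(-36\right) = \left(-40\right) \left(-36\right) = 1440$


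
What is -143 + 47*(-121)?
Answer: -5830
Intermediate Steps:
-143 + 47*(-121) = -143 - 5687 = -5830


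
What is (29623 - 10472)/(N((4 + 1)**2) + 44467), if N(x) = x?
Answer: 19151/44492 ≈ 0.43044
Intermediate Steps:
(29623 - 10472)/(N((4 + 1)**2) + 44467) = (29623 - 10472)/((4 + 1)**2 + 44467) = 19151/(5**2 + 44467) = 19151/(25 + 44467) = 19151/44492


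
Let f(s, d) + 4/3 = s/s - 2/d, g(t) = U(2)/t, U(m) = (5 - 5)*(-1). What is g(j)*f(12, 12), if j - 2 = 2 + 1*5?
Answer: 0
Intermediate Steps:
U(m) = 0 (U(m) = 0*(-1) = 0)
j = 9 (j = 2 + (2 + 1*5) = 2 + (2 + 5) = 2 + 7 = 9)
g(t) = 0 (g(t) = 0/t = 0)
f(s, d) = -⅓ - 2/d (f(s, d) = -4/3 + (s/s - 2/d) = -4/3 + (1 - 2/d) = -⅓ - 2/d)
g(j)*f(12, 12) = 0*((⅓)*(-6 - 1*12)/12) = 0*((⅓)*(1/12)*(-6 - 12)) = 0*((⅓)*(1/12)*(-18)) = 0*(-½) = 0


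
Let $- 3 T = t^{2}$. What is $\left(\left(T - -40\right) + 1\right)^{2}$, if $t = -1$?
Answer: $\frac{14884}{9} \approx 1653.8$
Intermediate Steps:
$T = - \frac{1}{3}$ ($T = - \frac{\left(-1\right)^{2}}{3} = \left(- \frac{1}{3}\right) 1 = - \frac{1}{3} \approx -0.33333$)
$\left(\left(T - -40\right) + 1\right)^{2} = \left(\left(- \frac{1}{3} - -40\right) + 1\right)^{2} = \left(\left(- \frac{1}{3} + 40\right) + 1\right)^{2} = \left(\frac{119}{3} + 1\right)^{2} = \left(\frac{122}{3}\right)^{2} = \frac{14884}{9}$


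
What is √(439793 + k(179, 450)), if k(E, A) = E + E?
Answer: √440151 ≈ 663.44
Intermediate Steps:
k(E, A) = 2*E
√(439793 + k(179, 450)) = √(439793 + 2*179) = √(439793 + 358) = √440151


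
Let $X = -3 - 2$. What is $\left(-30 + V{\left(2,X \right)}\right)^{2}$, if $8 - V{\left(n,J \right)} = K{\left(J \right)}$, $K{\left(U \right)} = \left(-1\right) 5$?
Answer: $289$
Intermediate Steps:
$X = -5$ ($X = -3 - 2 = -5$)
$K{\left(U \right)} = -5$
$V{\left(n,J \right)} = 13$ ($V{\left(n,J \right)} = 8 - -5 = 8 + 5 = 13$)
$\left(-30 + V{\left(2,X \right)}\right)^{2} = \left(-30 + 13\right)^{2} = \left(-17\right)^{2} = 289$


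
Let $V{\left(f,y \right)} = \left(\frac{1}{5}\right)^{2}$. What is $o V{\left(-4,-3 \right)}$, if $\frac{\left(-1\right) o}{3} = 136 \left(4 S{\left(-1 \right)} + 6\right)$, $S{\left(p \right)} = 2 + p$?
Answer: $- \frac{816}{5} \approx -163.2$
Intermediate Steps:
$V{\left(f,y \right)} = \frac{1}{25}$ ($V{\left(f,y \right)} = \left(\frac{1}{5}\right)^{2} = \frac{1}{25}$)
$o = -4080$ ($o = - 3 \cdot 136 \left(4 \left(2 - 1\right) + 6\right) = - 3 \cdot 136 \left(4 \cdot 1 + 6\right) = - 3 \cdot 136 \left(4 + 6\right) = - 3 \cdot 136 \cdot 10 = \left(-3\right) 1360 = -4080$)
$o V{\left(-4,-3 \right)} = \left(-4080\right) \frac{1}{25} = - \frac{816}{5}$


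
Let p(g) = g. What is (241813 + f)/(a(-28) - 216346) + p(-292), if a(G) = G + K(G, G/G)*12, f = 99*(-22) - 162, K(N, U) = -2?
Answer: -4879053/16646 ≈ -293.11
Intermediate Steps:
f = -2340 (f = -2178 - 162 = -2340)
a(G) = -24 + G (a(G) = G - 2*12 = G - 24 = -24 + G)
(241813 + f)/(a(-28) - 216346) + p(-292) = (241813 - 2340)/((-24 - 28) - 216346) - 292 = 239473/(-52 - 216346) - 292 = 239473/(-216398) - 292 = 239473*(-1/216398) - 292 = -18421/16646 - 292 = -4879053/16646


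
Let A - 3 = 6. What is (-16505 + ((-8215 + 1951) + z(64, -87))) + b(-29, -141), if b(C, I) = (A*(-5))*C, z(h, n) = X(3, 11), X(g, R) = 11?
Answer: -21453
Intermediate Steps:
A = 9 (A = 3 + 6 = 9)
z(h, n) = 11
b(C, I) = -45*C (b(C, I) = (9*(-5))*C = -45*C)
(-16505 + ((-8215 + 1951) + z(64, -87))) + b(-29, -141) = (-16505 + ((-8215 + 1951) + 11)) - 45*(-29) = (-16505 + (-6264 + 11)) + 1305 = (-16505 - 6253) + 1305 = -22758 + 1305 = -21453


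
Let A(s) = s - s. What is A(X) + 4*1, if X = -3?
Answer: 4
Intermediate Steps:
A(s) = 0
A(X) + 4*1 = 0 + 4*1 = 0 + 4 = 4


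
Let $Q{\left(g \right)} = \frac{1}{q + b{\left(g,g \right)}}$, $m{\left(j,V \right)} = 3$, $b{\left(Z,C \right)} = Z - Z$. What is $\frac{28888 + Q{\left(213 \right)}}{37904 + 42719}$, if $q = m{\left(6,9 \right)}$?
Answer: $\frac{86665}{241869} \approx 0.35831$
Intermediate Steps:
$b{\left(Z,C \right)} = 0$
$q = 3$
$Q{\left(g \right)} = \frac{1}{3}$ ($Q{\left(g \right)} = \frac{1}{3 + 0} = \frac{1}{3}$)
$\frac{28888 + Q{\left(213 \right)}}{37904 + 42719} = \frac{28888 + \frac{1}{3}}{37904 + 42719} = \frac{86665}{3 \cdot 80623} = \frac{86665}{3} \cdot \frac{1}{80623} = \frac{86665}{241869}$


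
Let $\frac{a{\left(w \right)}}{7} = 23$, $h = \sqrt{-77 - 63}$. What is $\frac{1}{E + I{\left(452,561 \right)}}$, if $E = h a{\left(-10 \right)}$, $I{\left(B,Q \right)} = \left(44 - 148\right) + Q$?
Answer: $\frac{457}{3837789} - \frac{322 i \sqrt{35}}{3837789} \approx 0.00011908 - 0.00049637 i$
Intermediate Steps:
$h = 2 i \sqrt{35}$ ($h = \sqrt{-140} = 2 i \sqrt{35} \approx 11.832 i$)
$a{\left(w \right)} = 161$ ($a{\left(w \right)} = 7 \cdot 23 = 161$)
$I{\left(B,Q \right)} = -104 + Q$
$E = 322 i \sqrt{35}$ ($E = 2 i \sqrt{35} \cdot 161 = 322 i \sqrt{35} \approx 1905.0 i$)
$\frac{1}{E + I{\left(452,561 \right)}} = \frac{1}{322 i \sqrt{35} + \left(-104 + 561\right)} = \frac{1}{322 i \sqrt{35} + 457} = \frac{1}{457 + 322 i \sqrt{35}}$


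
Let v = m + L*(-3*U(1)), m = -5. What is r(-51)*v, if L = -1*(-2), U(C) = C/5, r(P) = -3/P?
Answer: -31/85 ≈ -0.36471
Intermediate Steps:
U(C) = C/5 (U(C) = C*(⅕) = C/5)
L = 2
v = -31/5 (v = -5 + 2*(-3/5) = -5 + 2*(-3*⅕) = -5 + 2*(-⅗) = -5 - 6/5 = -31/5 ≈ -6.2000)
r(-51)*v = -3/(-51)*(-31/5) = -3*(-1/51)*(-31/5) = (1/17)*(-31/5) = -31/85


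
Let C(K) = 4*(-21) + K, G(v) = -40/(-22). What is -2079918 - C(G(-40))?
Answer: -22878194/11 ≈ -2.0798e+6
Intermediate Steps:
G(v) = 20/11 (G(v) = -40*(-1/22) = 20/11)
C(K) = -84 + K
-2079918 - C(G(-40)) = -2079918 - (-84 + 20/11) = -2079918 - 1*(-904/11) = -2079918 + 904/11 = -22878194/11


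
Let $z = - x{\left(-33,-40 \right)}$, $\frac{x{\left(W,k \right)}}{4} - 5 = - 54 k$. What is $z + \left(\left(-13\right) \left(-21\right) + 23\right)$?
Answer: $-8364$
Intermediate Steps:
$x{\left(W,k \right)} = 20 - 216 k$ ($x{\left(W,k \right)} = 20 + 4 \left(- 54 k\right) = 20 - 216 k$)
$z = -8660$ ($z = - (20 - -8640) = - (20 + 8640) = \left(-1\right) 8660 = -8660$)
$z + \left(\left(-13\right) \left(-21\right) + 23\right) = -8660 + \left(\left(-13\right) \left(-21\right) + 23\right) = -8660 + \left(273 + 23\right) = -8660 + 296 = -8364$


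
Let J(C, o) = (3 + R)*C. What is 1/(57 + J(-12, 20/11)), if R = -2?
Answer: 1/45 ≈ 0.022222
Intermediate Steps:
J(C, o) = C (J(C, o) = (3 - 2)*C = 1*C = C)
1/(57 + J(-12, 20/11)) = 1/(57 - 12) = 1/45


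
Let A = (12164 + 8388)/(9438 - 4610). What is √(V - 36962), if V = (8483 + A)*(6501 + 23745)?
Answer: 2*√18544306945/17 ≈ 16021.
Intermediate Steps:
A = 5138/1207 (A = 20552/4828 = 20552*(1/4828) = 5138/1207 ≈ 4.2568)
V = 4363994694/17 (V = (8483 + 5138/1207)*(6501 + 23745) = (10244119/1207)*30246 = 4363994694/17 ≈ 2.5671e+8)
√(V - 36962) = √(4363994694/17 - 36962) = √(4363366340/17) = 2*√18544306945/17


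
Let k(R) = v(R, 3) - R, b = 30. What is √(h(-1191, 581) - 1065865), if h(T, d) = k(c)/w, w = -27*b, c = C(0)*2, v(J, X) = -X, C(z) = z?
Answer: I*√8633506470/90 ≈ 1032.4*I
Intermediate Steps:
c = 0 (c = 0*2 = 0)
k(R) = -3 - R (k(R) = -1*3 - R = -3 - R)
w = -810 (w = -27*30 = -810)
h(T, d) = 1/270 (h(T, d) = (-3 - 1*0)/(-810) = (-3 + 0)*(-1/810) = -3*(-1/810) = 1/270)
√(h(-1191, 581) - 1065865) = √(1/270 - 1065865) = √(-287783549/270) = I*√8633506470/90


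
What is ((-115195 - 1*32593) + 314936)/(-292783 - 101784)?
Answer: -167148/394567 ≈ -0.42362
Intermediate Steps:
((-115195 - 1*32593) + 314936)/(-292783 - 101784) = ((-115195 - 32593) + 314936)/(-394567) = (-147788 + 314936)*(-1/394567) = 167148*(-1/394567) = -167148/394567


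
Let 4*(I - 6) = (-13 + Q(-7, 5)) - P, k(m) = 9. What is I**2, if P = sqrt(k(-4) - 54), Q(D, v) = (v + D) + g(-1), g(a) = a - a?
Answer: 9/4 - 27*I*sqrt(5)/8 ≈ 2.25 - 7.5467*I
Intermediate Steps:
g(a) = 0
Q(D, v) = D + v (Q(D, v) = (v + D) + 0 = (D + v) + 0 = D + v)
P = 3*I*sqrt(5) (P = sqrt(9 - 54) = sqrt(-45) = 3*I*sqrt(5) ≈ 6.7082*I)
I = 9/4 - 3*I*sqrt(5)/4 (I = 6 + ((-13 + (-7 + 5)) - 3*I*sqrt(5))/4 = 6 + ((-13 - 2) - 3*I*sqrt(5))/4 = 6 + (-15 - 3*I*sqrt(5))/4 = 6 + (-15/4 - 3*I*sqrt(5)/4) = 9/4 - 3*I*sqrt(5)/4 ≈ 2.25 - 1.6771*I)
I**2 = (9/4 - 3*I*sqrt(5)/4)**2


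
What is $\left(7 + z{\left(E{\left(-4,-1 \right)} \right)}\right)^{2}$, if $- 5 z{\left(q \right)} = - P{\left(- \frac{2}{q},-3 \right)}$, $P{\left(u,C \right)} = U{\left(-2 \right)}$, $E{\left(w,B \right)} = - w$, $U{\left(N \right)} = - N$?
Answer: $\frac{1369}{25} \approx 54.76$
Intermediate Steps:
$P{\left(u,C \right)} = 2$ ($P{\left(u,C \right)} = \left(-1\right) \left(-2\right) = 2$)
$z{\left(q \right)} = \frac{2}{5}$ ($z{\left(q \right)} = - \frac{\left(-1\right) 2}{5} = \left(- \frac{1}{5}\right) \left(-2\right) = \frac{2}{5}$)
$\left(7 + z{\left(E{\left(-4,-1 \right)} \right)}\right)^{2} = \left(7 + \frac{2}{5}\right)^{2} = \left(\frac{37}{5}\right)^{2} = \frac{1369}{25}$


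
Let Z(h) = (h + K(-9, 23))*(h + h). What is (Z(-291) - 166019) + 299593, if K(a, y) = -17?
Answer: 312830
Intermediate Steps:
Z(h) = 2*h*(-17 + h) (Z(h) = (h - 17)*(h + h) = (-17 + h)*(2*h) = 2*h*(-17 + h))
(Z(-291) - 166019) + 299593 = (2*(-291)*(-17 - 291) - 166019) + 299593 = (2*(-291)*(-308) - 166019) + 299593 = (179256 - 166019) + 299593 = 13237 + 299593 = 312830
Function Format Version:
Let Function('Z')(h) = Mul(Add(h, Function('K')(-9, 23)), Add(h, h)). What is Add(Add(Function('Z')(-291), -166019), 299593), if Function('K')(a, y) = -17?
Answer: 312830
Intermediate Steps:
Function('Z')(h) = Mul(2, h, Add(-17, h)) (Function('Z')(h) = Mul(Add(h, -17), Add(h, h)) = Mul(Add(-17, h), Mul(2, h)) = Mul(2, h, Add(-17, h)))
Add(Add(Function('Z')(-291), -166019), 299593) = Add(Add(Mul(2, -291, Add(-17, -291)), -166019), 299593) = Add(Add(Mul(2, -291, -308), -166019), 299593) = Add(Add(179256, -166019), 299593) = Add(13237, 299593) = 312830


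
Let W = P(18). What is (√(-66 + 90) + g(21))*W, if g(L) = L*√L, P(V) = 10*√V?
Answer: 120*√3 + 630*√42 ≈ 4290.7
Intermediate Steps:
g(L) = L^(3/2)
W = 30*√2 (W = 10*√18 = 10*(3*√2) = 30*√2 ≈ 42.426)
(√(-66 + 90) + g(21))*W = (√(-66 + 90) + 21^(3/2))*(30*√2) = (√24 + 21*√21)*(30*√2) = (2*√6 + 21*√21)*(30*√2) = 30*√2*(2*√6 + 21*√21)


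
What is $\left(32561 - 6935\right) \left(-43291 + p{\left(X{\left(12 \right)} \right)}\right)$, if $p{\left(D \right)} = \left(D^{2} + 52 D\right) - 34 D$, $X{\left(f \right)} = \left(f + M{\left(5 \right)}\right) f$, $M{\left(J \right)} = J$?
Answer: $51175122$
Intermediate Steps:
$X{\left(f \right)} = f \left(5 + f\right)$ ($X{\left(f \right)} = \left(f + 5\right) f = \left(5 + f\right) f = f \left(5 + f\right)$)
$p{\left(D \right)} = D^{2} + 18 D$
$\left(32561 - 6935\right) \left(-43291 + p{\left(X{\left(12 \right)} \right)}\right) = \left(32561 - 6935\right) \left(-43291 + 12 \left(5 + 12\right) \left(18 + 12 \left(5 + 12\right)\right)\right) = 25626 \left(-43291 + 12 \cdot 17 \left(18 + 12 \cdot 17\right)\right) = 25626 \left(-43291 + 204 \left(18 + 204\right)\right) = 25626 \left(-43291 + 204 \cdot 222\right) = 25626 \left(-43291 + 45288\right) = 25626 \cdot 1997 = 51175122$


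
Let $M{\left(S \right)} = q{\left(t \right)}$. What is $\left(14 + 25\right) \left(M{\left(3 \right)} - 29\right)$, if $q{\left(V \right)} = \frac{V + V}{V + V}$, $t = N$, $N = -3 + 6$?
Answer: $-1092$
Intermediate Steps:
$N = 3$
$t = 3$
$q{\left(V \right)} = 1$ ($q{\left(V \right)} = \frac{2 V}{2 V} = 2 V \frac{1}{2 V} = 1$)
$M{\left(S \right)} = 1$
$\left(14 + 25\right) \left(M{\left(3 \right)} - 29\right) = \left(14 + 25\right) \left(1 - 29\right) = 39 \left(-28\right) = -1092$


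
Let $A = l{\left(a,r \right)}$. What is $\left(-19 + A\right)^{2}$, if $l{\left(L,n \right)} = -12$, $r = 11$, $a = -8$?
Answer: $961$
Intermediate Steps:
$A = -12$
$\left(-19 + A\right)^{2} = \left(-19 - 12\right)^{2} = \left(-31\right)^{2} = 961$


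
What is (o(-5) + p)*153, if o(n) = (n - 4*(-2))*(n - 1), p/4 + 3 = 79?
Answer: 43758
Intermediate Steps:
p = 304 (p = -12 + 4*79 = -12 + 316 = 304)
o(n) = (-1 + n)*(8 + n) (o(n) = (n + 8)*(-1 + n) = (8 + n)*(-1 + n) = (-1 + n)*(8 + n))
(o(-5) + p)*153 = ((-8 + (-5)² + 7*(-5)) + 304)*153 = ((-8 + 25 - 35) + 304)*153 = (-18 + 304)*153 = 286*153 = 43758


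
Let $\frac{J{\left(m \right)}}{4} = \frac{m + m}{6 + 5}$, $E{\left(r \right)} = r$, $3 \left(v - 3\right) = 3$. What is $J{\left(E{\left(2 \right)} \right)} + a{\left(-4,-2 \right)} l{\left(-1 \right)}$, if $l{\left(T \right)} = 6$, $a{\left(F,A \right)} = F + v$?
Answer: $\frac{16}{11} \approx 1.4545$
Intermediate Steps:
$v = 4$ ($v = 3 + \frac{1}{3} \cdot 3 = 3 + 1 = 4$)
$a{\left(F,A \right)} = 4 + F$ ($a{\left(F,A \right)} = F + 4 = 4 + F$)
$J{\left(m \right)} = \frac{8 m}{11}$ ($J{\left(m \right)} = 4 \frac{m + m}{6 + 5} = 4 \frac{2 m}{11} = \frac{8 m}{11}$)
$J{\left(E{\left(2 \right)} \right)} + a{\left(-4,-2 \right)} l{\left(-1 \right)} = \frac{8}{11} \cdot 2 + \left(4 - 4\right) 6 = \frac{16}{11} + 0 \cdot 6 = \frac{16}{11} + 0 = \frac{16}{11}$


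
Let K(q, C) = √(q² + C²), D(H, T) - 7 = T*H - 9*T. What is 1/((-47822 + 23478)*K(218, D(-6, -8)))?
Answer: -√63653/1549568632 ≈ -1.6282e-7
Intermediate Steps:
D(H, T) = 7 - 9*T + H*T (D(H, T) = 7 + (T*H - 9*T) = 7 + (H*T - 9*T) = 7 + (-9*T + H*T) = 7 - 9*T + H*T)
K(q, C) = √(C² + q²)
1/((-47822 + 23478)*K(218, D(-6, -8))) = 1/((-47822 + 23478)*(√((7 - 9*(-8) - 6*(-8))² + 218²))) = 1/((-24344)*(√((7 + 72 + 48)² + 47524))) = -1/(24344*√(127² + 47524)) = -1/(24344*√(16129 + 47524)) = -√63653/63653/24344 = -√63653/1549568632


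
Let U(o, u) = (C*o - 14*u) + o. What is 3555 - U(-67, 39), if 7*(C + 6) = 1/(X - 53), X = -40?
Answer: 2451599/651 ≈ 3765.9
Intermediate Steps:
C = -3907/651 (C = -6 + 1/(7*(-40 - 53)) = -6 + (⅐)/(-93) = -6 + (⅐)*(-1/93) = -6 - 1/651 = -3907/651 ≈ -6.0015)
U(o, u) = -14*u - 3256*o/651 (U(o, u) = (-3907*o/651 - 14*u) + o = (-14*u - 3907*o/651) + o = -14*u - 3256*o/651)
3555 - U(-67, 39) = 3555 - (-14*39 - 3256/651*(-67)) = 3555 - (-546 + 218152/651) = 3555 - 1*(-137294/651) = 3555 + 137294/651 = 2451599/651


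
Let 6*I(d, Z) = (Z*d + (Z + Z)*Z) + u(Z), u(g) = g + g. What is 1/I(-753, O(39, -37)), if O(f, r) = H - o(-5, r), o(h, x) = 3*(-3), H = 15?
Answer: -1/2812 ≈ -0.00035562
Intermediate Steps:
o(h, x) = -9
u(g) = 2*g
O(f, r) = 24 (O(f, r) = 15 - 1*(-9) = 15 + 9 = 24)
I(d, Z) = Z/3 + Z²/3 + Z*d/6 (I(d, Z) = ((Z*d + (Z + Z)*Z) + 2*Z)/6 = ((Z*d + (2*Z)*Z) + 2*Z)/6 = ((Z*d + 2*Z²) + 2*Z)/6 = ((2*Z² + Z*d) + 2*Z)/6 = (2*Z + 2*Z² + Z*d)/6 = Z/3 + Z²/3 + Z*d/6)
1/I(-753, O(39, -37)) = 1/((⅙)*24*(2 - 753 + 2*24)) = 1/((⅙)*24*(2 - 753 + 48)) = 1/((⅙)*24*(-703)) = 1/(-2812) = -1/2812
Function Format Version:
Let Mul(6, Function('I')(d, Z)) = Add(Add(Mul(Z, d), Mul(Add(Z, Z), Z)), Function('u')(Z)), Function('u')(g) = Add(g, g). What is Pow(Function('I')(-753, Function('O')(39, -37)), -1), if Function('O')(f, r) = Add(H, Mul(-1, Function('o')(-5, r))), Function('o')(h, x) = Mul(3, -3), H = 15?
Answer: Rational(-1, 2812) ≈ -0.00035562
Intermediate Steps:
Function('o')(h, x) = -9
Function('u')(g) = Mul(2, g)
Function('O')(f, r) = 24 (Function('O')(f, r) = Add(15, Mul(-1, -9)) = Add(15, 9) = 24)
Function('I')(d, Z) = Add(Mul(Rational(1, 3), Z), Mul(Rational(1, 3), Pow(Z, 2)), Mul(Rational(1, 6), Z, d)) (Function('I')(d, Z) = Mul(Rational(1, 6), Add(Add(Mul(Z, d), Mul(Add(Z, Z), Z)), Mul(2, Z))) = Mul(Rational(1, 6), Add(Add(Mul(Z, d), Mul(Mul(2, Z), Z)), Mul(2, Z))) = Mul(Rational(1, 6), Add(Add(Mul(Z, d), Mul(2, Pow(Z, 2))), Mul(2, Z))) = Mul(Rational(1, 6), Add(Add(Mul(2, Pow(Z, 2)), Mul(Z, d)), Mul(2, Z))) = Mul(Rational(1, 6), Add(Mul(2, Z), Mul(2, Pow(Z, 2)), Mul(Z, d))) = Add(Mul(Rational(1, 3), Z), Mul(Rational(1, 3), Pow(Z, 2)), Mul(Rational(1, 6), Z, d)))
Pow(Function('I')(-753, Function('O')(39, -37)), -1) = Pow(Mul(Rational(1, 6), 24, Add(2, -753, Mul(2, 24))), -1) = Pow(Mul(Rational(1, 6), 24, Add(2, -753, 48)), -1) = Pow(Mul(Rational(1, 6), 24, -703), -1) = Pow(-2812, -1) = Rational(-1, 2812)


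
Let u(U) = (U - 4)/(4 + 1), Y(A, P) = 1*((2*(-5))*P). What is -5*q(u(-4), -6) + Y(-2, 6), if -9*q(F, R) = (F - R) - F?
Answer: -170/3 ≈ -56.667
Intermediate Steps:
Y(A, P) = -10*P (Y(A, P) = 1*(-10*P) = -10*P)
u(U) = -⅘ + U/5 (u(U) = (-4 + U)/5 = (-4 + U)*(⅕) = -⅘ + U/5)
q(F, R) = R/9 (q(F, R) = -((F - R) - F)/9 = -(-1)*R/9 = R/9)
-5*q(u(-4), -6) + Y(-2, 6) = -5*(-6)/9 - 10*6 = -5*(-⅔) - 60 = 10/3 - 60 = -170/3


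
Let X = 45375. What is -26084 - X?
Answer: -71459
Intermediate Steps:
-26084 - X = -26084 - 1*45375 = -26084 - 45375 = -71459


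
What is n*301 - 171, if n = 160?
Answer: 47989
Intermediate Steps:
n*301 - 171 = 160*301 - 171 = 48160 - 171 = 47989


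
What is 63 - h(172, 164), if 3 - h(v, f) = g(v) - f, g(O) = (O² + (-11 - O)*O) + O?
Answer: -1824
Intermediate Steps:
g(O) = O + O² + O*(-11 - O) (g(O) = (O² + O*(-11 - O)) + O = O + O² + O*(-11 - O))
h(v, f) = 3 + f + 10*v (h(v, f) = 3 - (-10*v - f) = 3 - (-f - 10*v) = 3 + (f + 10*v) = 3 + f + 10*v)
63 - h(172, 164) = 63 - (3 + 164 + 10*172) = 63 - (3 + 164 + 1720) = 63 - 1*1887 = 63 - 1887 = -1824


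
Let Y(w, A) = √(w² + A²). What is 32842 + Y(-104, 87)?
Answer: 32842 + √18385 ≈ 32978.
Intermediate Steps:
Y(w, A) = √(A² + w²)
32842 + Y(-104, 87) = 32842 + √(87² + (-104)²) = 32842 + √(7569 + 10816) = 32842 + √18385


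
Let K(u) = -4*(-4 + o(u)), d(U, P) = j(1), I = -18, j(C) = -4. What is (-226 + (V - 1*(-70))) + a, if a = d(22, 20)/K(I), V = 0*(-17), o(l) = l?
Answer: -3433/22 ≈ -156.05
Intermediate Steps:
d(U, P) = -4
V = 0
K(u) = 16 - 4*u (K(u) = -4*(-4 + u) = 16 - 4*u)
a = -1/22 (a = -4/(16 - 4*(-18)) = -4/(16 + 72) = -4/88 = -4*1/88 = -1/22 ≈ -0.045455)
(-226 + (V - 1*(-70))) + a = (-226 + (0 - 1*(-70))) - 1/22 = (-226 + (0 + 70)) - 1/22 = (-226 + 70) - 1/22 = -156 - 1/22 = -3433/22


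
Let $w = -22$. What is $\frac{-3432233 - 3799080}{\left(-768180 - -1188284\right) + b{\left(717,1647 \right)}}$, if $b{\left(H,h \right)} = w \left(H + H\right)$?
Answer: $- \frac{7231313}{388556} \approx -18.611$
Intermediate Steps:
$b{\left(H,h \right)} = - 44 H$ ($b{\left(H,h \right)} = - 22 \left(H + H\right) = - 22 \cdot 2 H = - 44 H$)
$\frac{-3432233 - 3799080}{\left(-768180 - -1188284\right) + b{\left(717,1647 \right)}} = \frac{-3432233 - 3799080}{\left(-768180 - -1188284\right) - 31548} = - \frac{7231313}{\left(-768180 + 1188284\right) - 31548} = - \frac{7231313}{420104 - 31548} = - \frac{7231313}{388556}$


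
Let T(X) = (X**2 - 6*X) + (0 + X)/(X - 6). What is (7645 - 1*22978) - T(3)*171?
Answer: -13623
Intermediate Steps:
T(X) = X**2 - 6*X + X/(-6 + X) (T(X) = (X**2 - 6*X) + X/(-6 + X) = X**2 - 6*X + X/(-6 + X))
(7645 - 1*22978) - T(3)*171 = (7645 - 1*22978) - 3*(37 + 3**2 - 12*3)/(-6 + 3)*171 = (7645 - 22978) - 3*(37 + 9 - 36)/(-3)*171 = -15333 - 3*(-1/3)*10*171 = -15333 - (-10)*171 = -15333 - 1*(-1710) = -15333 + 1710 = -13623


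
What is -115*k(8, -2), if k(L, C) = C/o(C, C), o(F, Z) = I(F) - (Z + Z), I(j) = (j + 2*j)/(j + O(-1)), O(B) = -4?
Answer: 46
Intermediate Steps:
I(j) = 3*j/(-4 + j) (I(j) = (j + 2*j)/(j - 4) = (3*j)/(-4 + j) = 3*j/(-4 + j))
o(F, Z) = -2*Z + 3*F/(-4 + F) (o(F, Z) = 3*F/(-4 + F) - (Z + Z) = 3*F/(-4 + F) - 2*Z = -2*Z + 3*F/(-4 + F))
k(L, C) = C*(-4 + C)/(3*C - 2*C*(-4 + C)) (k(L, C) = C/(((3*C - 2*C*(-4 + C))/(-4 + C))) = C*((-4 + C)/(3*C - 2*C*(-4 + C))) = C*(-4 + C)/(3*C - 2*C*(-4 + C)))
-115*k(8, -2) = -115*(4 - 1*(-2))/(-11 + 2*(-2)) = -115*(4 + 2)/(-11 - 4) = -115*6/(-15) = -(-23)*6/3 = -115*(-⅖) = 46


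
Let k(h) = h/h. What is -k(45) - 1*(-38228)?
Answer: 38227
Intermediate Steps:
k(h) = 1
-k(45) - 1*(-38228) = -1*1 - 1*(-38228) = -1 + 38228 = 38227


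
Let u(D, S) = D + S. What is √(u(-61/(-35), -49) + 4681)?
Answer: √5676335/35 ≈ 68.072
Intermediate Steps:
√(u(-61/(-35), -49) + 4681) = √((-61/(-35) - 49) + 4681) = √((-61*(-1/35) - 49) + 4681) = √((61/35 - 49) + 4681) = √(-1654/35 + 4681) = √(162181/35) = √5676335/35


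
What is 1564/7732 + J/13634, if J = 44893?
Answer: 92109063/26354522 ≈ 3.4950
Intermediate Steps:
1564/7732 + J/13634 = 1564/7732 + 44893/13634 = 1564*(1/7732) + 44893*(1/13634) = 391/1933 + 44893/13634 = 92109063/26354522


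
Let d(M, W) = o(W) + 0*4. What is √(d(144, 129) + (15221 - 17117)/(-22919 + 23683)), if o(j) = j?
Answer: 3*√512835/191 ≈ 11.248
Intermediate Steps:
d(M, W) = W (d(M, W) = W + 0*4 = W + 0 = W)
√(d(144, 129) + (15221 - 17117)/(-22919 + 23683)) = √(129 + (15221 - 17117)/(-22919 + 23683)) = √(129 - 1896/764) = √(129 - 1896*1/764) = √(129 - 474/191) = √(24165/191) = 3*√512835/191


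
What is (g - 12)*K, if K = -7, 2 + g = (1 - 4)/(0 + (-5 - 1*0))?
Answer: 469/5 ≈ 93.800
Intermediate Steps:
g = -7/5 (g = -2 + (1 - 4)/(0 + (-5 - 1*0)) = -2 - 3/(0 + (-5 + 0)) = -2 - 3/(0 - 5) = -2 - 3/(-5) = -2 - 3*(-1/5) = -2 + 3/5 = -7/5 ≈ -1.4000)
(g - 12)*K = (-7/5 - 12)*(-7) = -67/5*(-7) = 469/5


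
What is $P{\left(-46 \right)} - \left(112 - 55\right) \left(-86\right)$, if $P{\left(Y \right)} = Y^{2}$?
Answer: $7018$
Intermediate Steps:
$P{\left(-46 \right)} - \left(112 - 55\right) \left(-86\right) = \left(-46\right)^{2} - \left(112 - 55\right) \left(-86\right) = 2116 - 57 \left(-86\right) = 2116 - -4902 = 2116 + 4902 = 7018$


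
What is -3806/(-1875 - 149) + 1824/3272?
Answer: 91733/37628 ≈ 2.4379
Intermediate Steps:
-3806/(-1875 - 149) + 1824/3272 = -3806/(-2024) + 1824*(1/3272) = -3806*(-1/2024) + 228/409 = 173/92 + 228/409 = 91733/37628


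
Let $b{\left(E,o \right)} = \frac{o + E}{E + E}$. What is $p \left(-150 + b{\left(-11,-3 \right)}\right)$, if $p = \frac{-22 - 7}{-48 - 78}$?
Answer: $- \frac{47647}{1386} \approx -34.377$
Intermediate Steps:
$b{\left(E,o \right)} = \frac{E + o}{2 E}$
$p = \frac{29}{126}$ ($p = - \frac{29}{-126} = \left(-29\right) \left(- \frac{1}{126}\right) = \frac{29}{126} \approx 0.23016$)
$p \left(-150 + b{\left(-11,-3 \right)}\right) = \frac{29 \left(-150 + \frac{-11 - 3}{2 \left(-11\right)}\right)}{126} = \frac{29 \left(-150 + \frac{1}{2} \left(- \frac{1}{11}\right) \left(-14\right)\right)}{126} = \frac{29 \left(-150 + \frac{7}{11}\right)}{126} = \frac{29}{126} \left(- \frac{1643}{11}\right) = - \frac{47647}{1386}$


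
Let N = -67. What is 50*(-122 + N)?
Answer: -9450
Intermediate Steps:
50*(-122 + N) = 50*(-122 - 67) = 50*(-189) = -9450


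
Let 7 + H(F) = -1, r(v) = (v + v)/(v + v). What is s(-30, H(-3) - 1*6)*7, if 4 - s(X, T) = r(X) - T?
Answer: -77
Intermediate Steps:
r(v) = 1 (r(v) = (2*v)/((2*v)) = (2*v)*(1/(2*v)) = 1)
H(F) = -8 (H(F) = -7 - 1 = -8)
s(X, T) = 3 + T (s(X, T) = 4 - (1 - T) = 4 + (-1 + T) = 3 + T)
s(-30, H(-3) - 1*6)*7 = (3 + (-8 - 1*6))*7 = (3 + (-8 - 6))*7 = (3 - 14)*7 = -11*7 = -77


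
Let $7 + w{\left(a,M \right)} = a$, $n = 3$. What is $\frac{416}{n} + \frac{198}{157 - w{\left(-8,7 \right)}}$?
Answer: $\frac{36073}{258} \approx 139.82$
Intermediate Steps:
$w{\left(a,M \right)} = -7 + a$
$\frac{416}{n} + \frac{198}{157 - w{\left(-8,7 \right)}} = \frac{416}{3} + \frac{198}{157 - \left(-7 - 8\right)} = 416 \cdot \frac{1}{3} + \frac{198}{157 - -15} = \frac{416}{3} + \frac{198}{157 + 15} = \frac{416}{3} + \frac{198}{172} = \frac{416}{3} + 198 \cdot \frac{1}{172} = \frac{416}{3} + \frac{99}{86} = \frac{36073}{258}$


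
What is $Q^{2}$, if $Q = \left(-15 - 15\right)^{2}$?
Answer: $810000$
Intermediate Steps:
$Q = 900$ ($Q = \left(-30\right)^{2} = 900$)
$Q^{2} = 900^{2} = 810000$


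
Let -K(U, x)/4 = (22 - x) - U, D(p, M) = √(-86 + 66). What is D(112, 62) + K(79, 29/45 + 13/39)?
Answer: 10436/45 + 2*I*√5 ≈ 231.91 + 4.4721*I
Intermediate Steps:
D(p, M) = 2*I*√5 (D(p, M) = √(-20) = 2*I*√5)
K(U, x) = -88 + 4*U + 4*x (K(U, x) = -4*((22 - x) - U) = -4*(22 - U - x) = -88 + 4*U + 4*x)
D(112, 62) + K(79, 29/45 + 13/39) = 2*I*√5 + (-88 + 4*79 + 4*(29/45 + 13/39)) = 2*I*√5 + (-88 + 316 + 4*(29*(1/45) + 13*(1/39))) = 2*I*√5 + (-88 + 316 + 4*(29/45 + ⅓)) = 2*I*√5 + (-88 + 316 + 4*(44/45)) = 2*I*√5 + (-88 + 316 + 176/45) = 2*I*√5 + 10436/45 = 10436/45 + 2*I*√5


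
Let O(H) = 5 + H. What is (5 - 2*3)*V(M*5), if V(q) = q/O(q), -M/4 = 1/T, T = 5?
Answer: 4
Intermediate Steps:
M = -4/5 ≈ -0.80000
V(q) = q/(5 + q)
(5 - 2*3)*V(M*5) = (5 - 2*3)*((-4/5*5)/(5 - 4/5*5)) = (5 - 6)*(-4/(5 - 4)) = -(-4)/1 = -(-4) = -1*(-4) = 4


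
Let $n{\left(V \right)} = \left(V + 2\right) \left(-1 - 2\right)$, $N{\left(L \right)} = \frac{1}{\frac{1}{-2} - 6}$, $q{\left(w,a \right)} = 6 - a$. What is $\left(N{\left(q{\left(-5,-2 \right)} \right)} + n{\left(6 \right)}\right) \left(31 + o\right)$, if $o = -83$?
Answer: $1256$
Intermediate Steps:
$N{\left(L \right)} = - \frac{2}{13}$ ($N{\left(L \right)} = \frac{1}{- \frac{1}{2} - 6} = \frac{1}{- \frac{13}{2}} = - \frac{2}{13}$)
$n{\left(V \right)} = -6 - 3 V$ ($n{\left(V \right)} = \left(2 + V\right) \left(-3\right) = -6 - 3 V$)
$\left(N{\left(q{\left(-5,-2 \right)} \right)} + n{\left(6 \right)}\right) \left(31 + o\right) = \left(- \frac{2}{13} - 24\right) \left(31 - 83\right) = \left(- \frac{2}{13} - 24\right) \left(-52\right) = \left(- \frac{314}{13}\right) \left(-52\right) = 1256$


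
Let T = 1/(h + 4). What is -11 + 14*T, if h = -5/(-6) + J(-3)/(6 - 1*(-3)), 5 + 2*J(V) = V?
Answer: -617/79 ≈ -7.8101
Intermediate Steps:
J(V) = -5/2 + V/2
h = 7/18 (h = -5/(-6) + (-5/2 + (½)*(-3))/(6 - 1*(-3)) = -5*(-⅙) + (-5/2 - 3/2)/(6 + 3) = ⅚ - 4/9 = 7/18 ≈ 0.38889)
T = 18/79 (T = 1/(7/18 + 4) = 1/(79/18) = 18/79 ≈ 0.22785)
-11 + 14*T = -11 + 14*(18/79) = -11 + 252/79 = -617/79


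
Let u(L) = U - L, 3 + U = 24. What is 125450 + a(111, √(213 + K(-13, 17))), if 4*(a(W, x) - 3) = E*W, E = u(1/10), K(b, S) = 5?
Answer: 5041319/40 ≈ 1.2603e+5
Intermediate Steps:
U = 21 (U = -3 + 24 = 21)
u(L) = 21 - L
E = 209/10 (E = 21 - 1/10 = 21 - 1*⅒ = 21 - ⅒ = 209/10 ≈ 20.900)
a(W, x) = 3 + 209*W/40 (a(W, x) = 3 + (209*W/10)/4 = 3 + 209*W/40)
125450 + a(111, √(213 + K(-13, 17))) = 125450 + (3 + (209/40)*111) = 125450 + (3 + 23199/40) = 125450 + 23319/40 = 5041319/40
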